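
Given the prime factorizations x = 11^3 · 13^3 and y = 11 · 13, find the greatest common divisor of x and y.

143

min exponent per shared prime: 11 · 13 = 143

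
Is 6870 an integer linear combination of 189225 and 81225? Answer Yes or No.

gcd(189225, 81225): 189225 = 2·81225 + 26775; 81225 = 3·26775 + 900; 26775 = 29·900 + 675; 900 = 1·675 + 225; 675 = 3·225 + 0 → 225
225 does not divide 6870, so a solution does not exist.

No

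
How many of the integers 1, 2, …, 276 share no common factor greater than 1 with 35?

189

Prime factors of 35: 5, 7. Count integers ≤ 276 divisible by none of them.
By inclusion–exclusion: 276 − ⌊276/5⌋ − ⌊276/7⌋ + ⌊276/35⌋ = 189.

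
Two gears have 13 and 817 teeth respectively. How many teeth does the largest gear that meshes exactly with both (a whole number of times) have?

1

13 = 13
817 = 19 · 43
Common: 1 = 1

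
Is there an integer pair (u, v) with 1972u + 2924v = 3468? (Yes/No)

Yes

gcd(1972, 2924): 2924 = 1·1972 + 952; 1972 = 2·952 + 68; 952 = 14·68 + 0 → 68
68 divides 3468, so a solution exists.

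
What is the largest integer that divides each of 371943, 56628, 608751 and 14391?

117

gcd(371943, 56628): 371943 = 6·56628 + 32175; 56628 = 1·32175 + 24453; 32175 = 1·24453 + 7722; 24453 = 3·7722 + 1287; 7722 = 6·1287 + 0 → 1287
gcd(1287, 608751): 608751 = 473·1287 + 0 → 1287
gcd(1287, 14391): 14391 = 11·1287 + 234; 1287 = 5·234 + 117; 234 = 2·117 + 0 → 117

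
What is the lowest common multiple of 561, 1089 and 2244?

lcm(561, 1089) = 561·1089/gcd = 610929/33 = 18513
lcm(18513, 2244) = 18513·2244/gcd = 41543172/561 = 74052

74052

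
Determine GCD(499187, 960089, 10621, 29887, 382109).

gcd(499187, 960089): 960089 = 1·499187 + 460902; 499187 = 1·460902 + 38285; 460902 = 12·38285 + 1482; 38285 = 25·1482 + 1235; 1482 = 1·1235 + 247; 1235 = 5·247 + 0 → 247
gcd(247, 10621): 10621 = 43·247 + 0 → 247
gcd(247, 29887): 29887 = 121·247 + 0 → 247
gcd(247, 382109): 382109 = 1547·247 + 0 → 247

247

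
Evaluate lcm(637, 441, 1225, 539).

637 = 7² · 13; 441 = 3² · 7²; 1225 = 5² · 7²; 539 = 7² · 11
lcm takes max exponent of each prime: 3² · 5² · 7² · 11 · 13 = 1576575

1576575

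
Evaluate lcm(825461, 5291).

335962627

gcd first: 825461 = 156·5291 + 65; 5291 = 81·65 + 26; 65 = 2·26 + 13; 26 = 2·13 + 0 → gcd = 13
lcm = 825461·5291/gcd = 4367514151/13 = 335962627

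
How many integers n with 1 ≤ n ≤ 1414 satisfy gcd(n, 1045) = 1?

Prime factors of 1045: 5, 11, 19. Count integers ≤ 1414 divisible by none of them.
By inclusion–exclusion: 1414 − ⌊1414/5⌋ − ⌊1414/11⌋ − ⌊1414/19⌋ + ⌊1414/55⌋ + ⌊1414/95⌋ + ⌊1414/209⌋ − ⌊1414/1045⌋ = 974.

974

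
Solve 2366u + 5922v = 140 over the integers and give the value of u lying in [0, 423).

gcd(2366, 5922) = 14 (Euclid: 5922 = 2·2366 + 1190; 2366 = 1·1190 + 1176; 1190 = 1·1176 + 14; 1176 = 84·14 + 0), and 14 | 140.
Extended Euclid: 2366·(-5) + 5922·(2) = 14. Scale by 10: u₀ = -50.
General solution u = u₀ + 423t; reducing mod 423 gives u = 373 (and v = -149).

373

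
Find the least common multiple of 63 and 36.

252

gcd first: 63 = 1·36 + 27; 36 = 1·27 + 9; 27 = 3·9 + 0 → gcd = 9
lcm = 63·36/gcd = 2268/9 = 252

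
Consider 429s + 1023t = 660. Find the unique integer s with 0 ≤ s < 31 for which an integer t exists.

23

Reduce mod 1023: 429s ≡ 660 (mod 1023). With g = gcd(429, 1023) = 33 dividing 660, divide through: 13s ≡ 20 (mod 31).
Since gcd(13, 31) = 1, s ≡ 20·(13)⁻¹ ≡ 23 (mod 31). Smallest non-negative: 23.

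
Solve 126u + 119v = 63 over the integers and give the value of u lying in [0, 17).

9

Reduce mod 119: 126u ≡ 63 (mod 119). With g = gcd(126, 119) = 7 dividing 63, divide through: 18u ≡ 9 (mod 17).
Since gcd(18, 17) = 1, u ≡ 9·(18)⁻¹ ≡ 9 (mod 17). Smallest non-negative: 9.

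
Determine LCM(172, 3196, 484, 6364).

172 = 2² · 43; 3196 = 2² · 17 · 47; 484 = 2² · 11²; 6364 = 2² · 37 · 43
lcm takes max exponent of each prime: 2² · 11² · 17 · 37 · 43 · 47 = 615265156

615265156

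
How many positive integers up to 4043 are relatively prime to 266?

1642

266 = 2·7·19. Inclusion–exclusion on these primes:
4043 − ⌊4043/2⌋ − ⌊4043/7⌋ − ⌊4043/19⌋ + ⌊4043/14⌋ + ⌊4043/38⌋ + ⌊4043/133⌋ − ⌊4043/266⌋ = 1642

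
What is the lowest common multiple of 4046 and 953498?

gcd first: 953498 = 235·4046 + 2688; 4046 = 1·2688 + 1358; 2688 = 1·1358 + 1330; 1358 = 1·1330 + 28; 1330 = 47·28 + 14; 28 = 2·14 + 0 → gcd = 14
lcm = 4046·953498/gcd = 3857852908/14 = 275560922

275560922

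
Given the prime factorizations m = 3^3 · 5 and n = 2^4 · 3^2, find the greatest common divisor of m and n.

9

min exponent per shared prime: 3^2 = 9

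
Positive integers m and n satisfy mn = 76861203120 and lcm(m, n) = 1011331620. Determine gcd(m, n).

gcd·lcm = product, so gcd = 76861203120/1011331620 = 76.

76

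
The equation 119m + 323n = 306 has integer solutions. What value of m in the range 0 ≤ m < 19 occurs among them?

Reduce mod 323: 119m ≡ 306 (mod 323). With g = gcd(119, 323) = 17 dividing 306, divide through: 7m ≡ 18 (mod 19).
Since gcd(7, 19) = 1, m ≡ 18·(7)⁻¹ ≡ 8 (mod 19). Smallest non-negative: 8.

8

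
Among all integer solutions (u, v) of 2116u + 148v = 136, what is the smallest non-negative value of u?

Euclid: 2116 = 14·148 + 44; 148 = 3·44 + 16; 44 = 2·16 + 12; 16 = 1·12 + 4; 12 = 3·4 + 0 → gcd = 4; 136 = 4·34.
Back-substitution yields 2116·(-10) + 148·(143) = 4, so one solution is u = -10·34 = -340, v = 143·34 = 4862.
Solutions in u differ by 148/4 = 37; the one in [0, 37) is -340 mod 37 = 30.

30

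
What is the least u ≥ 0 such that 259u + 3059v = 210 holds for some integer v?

gcd(259, 3059) = 7 (Euclid: 3059 = 11·259 + 210; 259 = 1·210 + 49; 210 = 4·49 + 14; 49 = 3·14 + 7; 14 = 2·7 + 0), and 7 | 210.
Extended Euclid: 259·(189) + 3059·(-16) = 7. Scale by 30: u₀ = 5670.
General solution u = u₀ + 437t; reducing mod 437 gives u = 426 (and v = -36).

426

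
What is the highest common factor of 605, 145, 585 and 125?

5

605 = 5 · 11²; 145 = 5 · 29; 585 = 3² · 5 · 13; 125 = 5³
gcd takes min exponent of each prime: 5 = 5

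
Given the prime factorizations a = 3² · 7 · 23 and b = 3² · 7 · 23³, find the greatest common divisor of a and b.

min exponent per shared prime: 3² · 7 · 23 = 1449

1449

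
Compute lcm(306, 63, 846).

100674

lcm(306, 63) = 306·63/gcd = 19278/9 = 2142
lcm(2142, 846) = 2142·846/gcd = 1812132/18 = 100674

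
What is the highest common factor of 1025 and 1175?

1025 = 5² · 41
1175 = 5² · 47
Common: 5² = 25

25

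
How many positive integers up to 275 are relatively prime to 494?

Prime factors of 494: 2, 13, 19. Count integers ≤ 275 divisible by none of them.
By inclusion–exclusion: 275 − ⌊275/2⌋ − ⌊275/13⌋ − ⌊275/19⌋ + ⌊275/26⌋ + ⌊275/38⌋ + ⌊275/247⌋ − ⌊275/494⌋ = 121.

121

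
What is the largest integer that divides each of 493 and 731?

17

Euclid: 731 = 1·493 + 238; 493 = 2·238 + 17; 238 = 14·17 + 0. Last nonzero remainder: 17.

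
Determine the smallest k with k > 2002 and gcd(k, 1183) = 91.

1183 = 91·13. Any k with gcd(k, 1183) = 91 is a multiple of 91, say 91s, with s coprime to 13.
Need s > 2002/91, so s ≥ 23. First s ≥ 23 with gcd(s, 13) = 1 is s = 23. Thus k = 91·23 = 2093.

2093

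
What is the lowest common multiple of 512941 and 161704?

4879094792

gcd first: 512941 = 3·161704 + 27829; 161704 = 5·27829 + 22559; 27829 = 1·22559 + 5270; 22559 = 4·5270 + 1479; 5270 = 3·1479 + 833; 1479 = 1·833 + 646; 833 = 1·646 + 187; 646 = 3·187 + 85; 187 = 2·85 + 17; 85 = 5·17 + 0 → gcd = 17
lcm = 512941·161704/gcd = 82944611464/17 = 4879094792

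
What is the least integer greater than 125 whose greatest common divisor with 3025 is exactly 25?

gcd(t, 3025) = 25 forces 25 | t; write t = 25s. Then gcd(25s, 25·121) = 25·gcd(s, 121), so need gcd(s, 121) = 1.
25s > 125 gives s ≥ 6. The least s ≥ 6 coprime to 121 is 6, so t = 25·6 = 150.

150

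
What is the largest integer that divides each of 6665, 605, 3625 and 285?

5

6665 = 5 · 31 · 43; 605 = 5 · 11²; 3625 = 5³ · 29; 285 = 3 · 5 · 19
gcd takes min exponent of each prime: 5 = 5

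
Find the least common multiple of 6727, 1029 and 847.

lcm(6727, 1029) = 6727·1029/gcd = 6922083/7 = 988869
lcm(988869, 847) = 988869·847/gcd = 837572043/7 = 119653149

119653149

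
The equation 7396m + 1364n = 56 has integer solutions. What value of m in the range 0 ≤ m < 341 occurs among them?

289

Euclid: 7396 = 5·1364 + 576; 1364 = 2·576 + 212; 576 = 2·212 + 152; 212 = 1·152 + 60; 152 = 2·60 + 32; 60 = 1·32 + 28; 32 = 1·28 + 4; 28 = 7·4 + 0 → gcd = 4; 56 = 4·14.
Back-substitution yields 7396·(45) + 1364·(-244) = 4, so one solution is m = 45·14 = 630, n = -244·14 = -3416.
Solutions in m differ by 1364/4 = 341; the one in [0, 341) is 630 mod 341 = 289.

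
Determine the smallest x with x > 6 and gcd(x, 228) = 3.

Multiples of 3 above 6: 3·3, 3·4, … . Need the cofactor coprime to 228/3 = 76.
Checking s = 3, 4, … the first with gcd(s, 76) = 1 is s = 3, giving 9.

9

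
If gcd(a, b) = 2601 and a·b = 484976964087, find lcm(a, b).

186457887

For any two positive integers, gcd × lcm equals their product. Hence lcm = 484976964087 / 2601 = 186457887.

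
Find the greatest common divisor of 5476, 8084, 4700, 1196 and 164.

4

gcd(5476, 8084): 8084 = 1·5476 + 2608; 5476 = 2·2608 + 260; 2608 = 10·260 + 8; 260 = 32·8 + 4; 8 = 2·4 + 0 → 4
gcd(4, 4700): 4700 = 1175·4 + 0 → 4
gcd(4, 1196): 1196 = 299·4 + 0 → 4
gcd(4, 164): 164 = 41·4 + 0 → 4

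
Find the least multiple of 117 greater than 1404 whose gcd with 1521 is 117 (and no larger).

gcd(x, 1521) = 117 forces 117 | x; write x = 117s. Then gcd(117s, 117·13) = 117·gcd(s, 13), so need gcd(s, 13) = 1.
117s > 1404 gives s ≥ 13. The least s ≥ 13 coprime to 13 is 14, so x = 117·14 = 1638.

1638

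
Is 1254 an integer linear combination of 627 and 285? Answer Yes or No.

By Bézout, 627x + 285y = 1254 has integer solutions iff gcd(627, 285) | 1254.
Euclid: 627 = 2·285 + 57; 285 = 5·57 + 0. gcd = 57; 1254 mod 57 = 0. Yes.

Yes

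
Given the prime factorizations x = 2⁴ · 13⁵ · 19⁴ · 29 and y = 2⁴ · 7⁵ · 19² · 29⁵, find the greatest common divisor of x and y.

min exponent per shared prime: 2⁴ · 19² · 29 = 167504

167504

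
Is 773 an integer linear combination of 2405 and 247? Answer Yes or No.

gcd(2405, 247): 2405 = 9·247 + 182; 247 = 1·182 + 65; 182 = 2·65 + 52; 65 = 1·52 + 13; 52 = 4·13 + 0 → 13
13 does not divide 773, so a solution does not exist.

No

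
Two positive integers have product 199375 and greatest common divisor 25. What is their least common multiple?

For any two positive integers, gcd × lcm equals their product. Hence lcm = 199375 / 25 = 7975.

7975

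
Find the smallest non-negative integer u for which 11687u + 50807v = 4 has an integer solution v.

43134

gcd(11687, 50807) = 1 (Euclid: 50807 = 4·11687 + 4059; 11687 = 2·4059 + 3569; 4059 = 1·3569 + 490; 3569 = 7·490 + 139; 490 = 3·139 + 73; 139 = 1·73 + 66; 73 = 1·66 + 7; 66 = 9·7 + 3; 7 = 2·3 + 1; 3 = 3·1 + 0), and 1 | 4.
Extended Euclid: 11687·(-14620) + 50807·(3363) = 1. Scale by 4: u₀ = -58480.
General solution u = u₀ + 50807t; reducing mod 50807 gives u = 43134 (and v = -9922).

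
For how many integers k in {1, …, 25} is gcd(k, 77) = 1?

20

Prime factors of 77: 7, 11. Count integers ≤ 25 divisible by none of them.
By inclusion–exclusion: 25 − ⌊25/7⌋ − ⌊25/11⌋ + ⌊25/77⌋ = 20.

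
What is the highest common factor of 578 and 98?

2

578 = 2 · 17²
98 = 2 · 7²
Common: 2 = 2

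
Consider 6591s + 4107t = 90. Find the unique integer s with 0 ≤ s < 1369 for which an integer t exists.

129

Euclid: 6591 = 1·4107 + 2484; 4107 = 1·2484 + 1623; 2484 = 1·1623 + 861; 1623 = 1·861 + 762; 861 = 1·762 + 99; 762 = 7·99 + 69; 99 = 1·69 + 30; 69 = 2·30 + 9; 30 = 3·9 + 3; 9 = 3·3 + 0 → gcd = 3; 90 = 3·30.
Back-substitution yields 6591·(415) + 4107·(-666) = 3, so one solution is s = 415·30 = 12450, t = -666·30 = -19980.
Solutions in s differ by 4107/3 = 1369; the one in [0, 1369) is 12450 mod 1369 = 129.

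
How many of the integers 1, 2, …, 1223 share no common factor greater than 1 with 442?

532

Prime factors of 442: 2, 13, 17. Count integers ≤ 1223 divisible by none of them.
By inclusion–exclusion: 1223 − ⌊1223/2⌋ − ⌊1223/13⌋ − ⌊1223/17⌋ + ⌊1223/26⌋ + ⌊1223/34⌋ + ⌊1223/221⌋ − ⌊1223/442⌋ = 532.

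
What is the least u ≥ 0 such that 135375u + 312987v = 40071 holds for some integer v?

213

Reduce mod 312987: 135375u ≡ 40071 (mod 312987). With g = gcd(135375, 312987) = 1083 dividing 40071, divide through: 125u ≡ 37 (mod 289).
Since gcd(125, 289) = 1, u ≡ 37·(125)⁻¹ ≡ 213 (mod 289). Smallest non-negative: 213.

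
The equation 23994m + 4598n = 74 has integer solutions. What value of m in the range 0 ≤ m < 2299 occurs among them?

gcd(23994, 4598) = 2 (Euclid: 23994 = 5·4598 + 1004; 4598 = 4·1004 + 582; 1004 = 1·582 + 422; 582 = 1·422 + 160; 422 = 2·160 + 102; 160 = 1·102 + 58; 102 = 1·58 + 44; 58 = 1·44 + 14; 44 = 3·14 + 2; 14 = 7·2 + 0), and 2 | 74.
Extended Euclid: 23994·(316) + 4598·(-1649) = 2. Scale by 37: m₀ = 11692.
General solution m = m₀ + 2299t; reducing mod 2299 gives m = 197 (and n = -1028).

197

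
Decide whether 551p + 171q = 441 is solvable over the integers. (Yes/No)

No

By Bézout, 551p + 171q = 441 has integer solutions iff gcd(551, 171) | 441.
Euclid: 551 = 3·171 + 38; 171 = 4·38 + 19; 38 = 2·19 + 0. gcd = 19; 441 mod 19 = 4. No.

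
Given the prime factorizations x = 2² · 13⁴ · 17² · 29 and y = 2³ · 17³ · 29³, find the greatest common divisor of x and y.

33524

min exponent per shared prime: 2² · 17² · 29 = 33524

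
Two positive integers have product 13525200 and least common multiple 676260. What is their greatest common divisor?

20

From gcd × lcm = mn: gcd = 13525200 / 676260 = 20.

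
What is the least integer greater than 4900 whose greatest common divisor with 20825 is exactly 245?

Multiples of 245 above 4900: 245·21, 245·22, … . Need the cofactor coprime to 20825/245 = 85.
Checking s = 21, 22, … the first with gcd(s, 85) = 1 is s = 21, giving 5145.

5145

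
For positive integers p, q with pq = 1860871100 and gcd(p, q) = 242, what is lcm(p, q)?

7689550

For any two positive integers, gcd × lcm equals their product. Hence lcm = 1860871100 / 242 = 7689550.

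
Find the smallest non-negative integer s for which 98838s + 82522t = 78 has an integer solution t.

6307

gcd(98838, 82522) = 2 (Euclid: 98838 = 1·82522 + 16316; 82522 = 5·16316 + 942; 16316 = 17·942 + 302; 942 = 3·302 + 36; 302 = 8·36 + 14; 36 = 2·14 + 8; 14 = 1·8 + 6; 8 = 1·6 + 2; 6 = 3·2 + 0), and 2 | 78.
Extended Euclid: 98838·(-11476) + 82522·(13745) = 2. Scale by 39: s₀ = -447564.
General solution s = s₀ + 41261k; reducing mod 41261 gives s = 6307 (and t = -7554).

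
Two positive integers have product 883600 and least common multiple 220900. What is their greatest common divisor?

gcd·lcm = product, so gcd = 883600/220900 = 4.

4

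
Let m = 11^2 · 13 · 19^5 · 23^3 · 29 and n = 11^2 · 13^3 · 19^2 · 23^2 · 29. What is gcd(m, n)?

8711432873

min exponent per shared prime: 11^2 · 13 · 19^2 · 23^2 · 29 = 8711432873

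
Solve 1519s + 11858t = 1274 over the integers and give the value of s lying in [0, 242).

Euclid: 11858 = 7·1519 + 1225; 1519 = 1·1225 + 294; 1225 = 4·294 + 49; 294 = 6·49 + 0 → gcd = 49; 1274 = 49·26.
Back-substitution yields 1519·(-39) + 11858·(5) = 49, so one solution is s = -39·26 = -1014, t = 5·26 = 130.
Solutions in s differ by 11858/49 = 242; the one in [0, 242) is -1014 mod 242 = 196.

196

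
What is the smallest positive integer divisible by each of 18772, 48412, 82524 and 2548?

1459767036

lcm(18772, 48412) = 18772·48412/gcd = 908790064/988 = 919828
lcm(919828, 82524) = 919828·82524/gcd = 75907885872/52 = 1459767036
lcm(1459767036, 2548) = 1459767036·2548/gcd = 3719486407728/2548 = 1459767036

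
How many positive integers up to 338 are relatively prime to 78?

Prime factors of 78: 2, 3, 13. Count integers ≤ 338 divisible by none of them.
By inclusion–exclusion: 338 − ⌊338/2⌋ − ⌊338/3⌋ − ⌊338/13⌋ + ⌊338/6⌋ + ⌊338/26⌋ + ⌊338/39⌋ − ⌊338/78⌋ = 104.

104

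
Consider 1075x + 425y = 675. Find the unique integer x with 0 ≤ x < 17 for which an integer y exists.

3

Reduce mod 425: 1075x ≡ 675 (mod 425). With g = gcd(1075, 425) = 25 dividing 675, divide through: 43x ≡ 27 (mod 17).
Since gcd(43, 17) = 1, x ≡ 27·(43)⁻¹ ≡ 3 (mod 17). Smallest non-negative: 3.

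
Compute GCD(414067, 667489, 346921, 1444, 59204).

361

gcd(414067, 667489): 667489 = 1·414067 + 253422; 414067 = 1·253422 + 160645; 253422 = 1·160645 + 92777; 160645 = 1·92777 + 67868; 92777 = 1·67868 + 24909; 67868 = 2·24909 + 18050; 24909 = 1·18050 + 6859; 18050 = 2·6859 + 4332; 6859 = 1·4332 + 2527; 4332 = 1·2527 + 1805; 2527 = 1·1805 + 722; 1805 = 2·722 + 361; 722 = 2·361 + 0 → 361
gcd(361, 346921): 346921 = 961·361 + 0 → 361
gcd(361, 1444): 1444 = 4·361 + 0 → 361
gcd(361, 59204): 59204 = 164·361 + 0 → 361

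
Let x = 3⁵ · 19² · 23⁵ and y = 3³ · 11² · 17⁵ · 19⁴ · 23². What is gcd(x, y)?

5156163

min exponent per shared prime: 3³ · 19² · 23² = 5156163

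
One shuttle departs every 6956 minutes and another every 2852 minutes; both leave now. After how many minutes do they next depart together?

6956 = 2² · 37 · 47; 2852 = 2² · 23 · 31
max exponents: 2² · 23 · 31 · 37 · 47 = 4959628

4959628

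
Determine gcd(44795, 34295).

5

44795 = 5 · 17² · 31
34295 = 5 · 19³
Common: 5 = 5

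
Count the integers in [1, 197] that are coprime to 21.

113

Prime factors of 21: 3, 7. Count integers ≤ 197 divisible by none of them.
By inclusion–exclusion: 197 − ⌊197/3⌋ − ⌊197/7⌋ + ⌊197/21⌋ = 113.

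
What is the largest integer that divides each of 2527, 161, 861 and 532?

7

2527 = 7 · 19²; 161 = 7 · 23; 861 = 3 · 7 · 41; 532 = 2² · 7 · 19
gcd takes min exponent of each prime: 7 = 7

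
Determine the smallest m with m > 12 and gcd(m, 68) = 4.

16

68 = 4·17. Any m with gcd(m, 68) = 4 is a multiple of 4, say 4s, with s coprime to 17.
Need s > 12/4, so s ≥ 4. First s ≥ 4 with gcd(s, 17) = 1 is s = 4. Thus m = 4·4 = 16.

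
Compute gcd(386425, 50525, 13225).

25

gcd(386425, 50525): 386425 = 7·50525 + 32750; 50525 = 1·32750 + 17775; 32750 = 1·17775 + 14975; 17775 = 1·14975 + 2800; 14975 = 5·2800 + 975; 2800 = 2·975 + 850; 975 = 1·850 + 125; 850 = 6·125 + 100; 125 = 1·100 + 25; 100 = 4·25 + 0 → 25
gcd(25, 13225): 13225 = 529·25 + 0 → 25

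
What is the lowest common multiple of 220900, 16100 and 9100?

462343700

220900 = 2² · 5² · 47²; 16100 = 2² · 5² · 7 · 23; 9100 = 2² · 5² · 7 · 13
lcm takes max exponent of each prime: 2² · 5² · 7 · 13 · 23 · 47² = 462343700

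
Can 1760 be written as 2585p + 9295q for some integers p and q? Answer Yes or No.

gcd(2585, 9295): 9295 = 3·2585 + 1540; 2585 = 1·1540 + 1045; 1540 = 1·1045 + 495; 1045 = 2·495 + 55; 495 = 9·55 + 0 → 55
55 divides 1760, so a solution exists.

Yes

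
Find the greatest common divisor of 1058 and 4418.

Euclid: 4418 = 4·1058 + 186; 1058 = 5·186 + 128; 186 = 1·128 + 58; 128 = 2·58 + 12; 58 = 4·12 + 10; 12 = 1·10 + 2; 10 = 5·2 + 0. Last nonzero remainder: 2.

2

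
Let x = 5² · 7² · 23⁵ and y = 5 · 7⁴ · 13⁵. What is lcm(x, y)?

max exponent per prime: 5² · 7⁴ · 13⁵ · 23⁵ = 143445890317477475

143445890317477475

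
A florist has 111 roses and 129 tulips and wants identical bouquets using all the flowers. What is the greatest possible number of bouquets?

3

111 = 3 · 37
129 = 3 · 43
Common: 3 = 3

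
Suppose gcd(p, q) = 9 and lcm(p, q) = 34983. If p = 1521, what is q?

p·q = gcd·lcm = 9·34983 = 314847, so q = 314847/1521 = 207.

207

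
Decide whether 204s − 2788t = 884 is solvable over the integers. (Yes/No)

gcd(204, 2788): 2788 = 13·204 + 136; 204 = 1·136 + 68; 136 = 2·68 + 0 → 68
68 divides 884, so a solution exists.

Yes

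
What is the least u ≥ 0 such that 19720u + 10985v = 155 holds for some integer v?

gcd(19720, 10985) = 5 (Euclid: 19720 = 1·10985 + 8735; 10985 = 1·8735 + 2250; 8735 = 3·2250 + 1985; 2250 = 1·1985 + 265; 1985 = 7·265 + 130; 265 = 2·130 + 5; 130 = 26·5 + 0), and 5 | 155.
Extended Euclid: 19720·(-83) + 10985·(149) = 5. Scale by 31: u₀ = -2573.
General solution u = u₀ + 2197t; reducing mod 2197 gives u = 1821 (and v = -3269).

1821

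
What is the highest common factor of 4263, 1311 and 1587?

3

gcd(4263, 1311): 4263 = 3·1311 + 330; 1311 = 3·330 + 321; 330 = 1·321 + 9; 321 = 35·9 + 6; 9 = 1·6 + 3; 6 = 2·3 + 0 → 3
gcd(3, 1587): 1587 = 529·3 + 0 → 3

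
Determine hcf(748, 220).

748 = 2² · 11 · 17
220 = 2² · 5 · 11
Common: 2² · 11 = 44

44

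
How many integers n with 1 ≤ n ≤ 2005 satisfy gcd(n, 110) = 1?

110 = 2·5·11. Inclusion–exclusion on these primes:
2005 − ⌊2005/2⌋ − ⌊2005/5⌋ − ⌊2005/11⌋ + ⌊2005/10⌋ + ⌊2005/22⌋ + ⌊2005/55⌋ − ⌊2005/110⌋ = 729

729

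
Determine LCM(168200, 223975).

1506903800

gcd first: 223975 = 1·168200 + 55775; 168200 = 3·55775 + 875; 55775 = 63·875 + 650; 875 = 1·650 + 225; 650 = 2·225 + 200; 225 = 1·200 + 25; 200 = 8·25 + 0 → gcd = 25
lcm = 168200·223975/gcd = 37672595000/25 = 1506903800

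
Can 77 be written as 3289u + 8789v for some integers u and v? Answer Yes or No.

Yes

gcd(3289, 8789): 8789 = 2·3289 + 2211; 3289 = 1·2211 + 1078; 2211 = 2·1078 + 55; 1078 = 19·55 + 33; 55 = 1·33 + 22; 33 = 1·22 + 11; 22 = 2·11 + 0 → 11
11 divides 77, so a solution exists.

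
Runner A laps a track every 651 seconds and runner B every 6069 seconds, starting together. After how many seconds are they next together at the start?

651 = 3 · 7 · 31; 6069 = 3 · 7 · 17²
max exponents: 3 · 7 · 17² · 31 = 188139

188139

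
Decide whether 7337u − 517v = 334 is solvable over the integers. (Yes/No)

No

By Bézout, 7337u − 517v = 334 has integer solutions iff gcd(7337, 517) | 334.
Euclid: 7337 = 14·517 + 99; 517 = 5·99 + 22; 99 = 4·22 + 11; 22 = 2·11 + 0. gcd = 11; 334 mod 11 = 4. No.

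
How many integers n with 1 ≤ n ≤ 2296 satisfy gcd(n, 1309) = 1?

1684

Prime factors of 1309: 7, 11, 17. Count integers ≤ 2296 divisible by none of them.
By inclusion–exclusion: 2296 − ⌊2296/7⌋ − ⌊2296/11⌋ − ⌊2296/17⌋ + ⌊2296/77⌋ + ⌊2296/119⌋ + ⌊2296/187⌋ − ⌊2296/1309⌋ = 1684.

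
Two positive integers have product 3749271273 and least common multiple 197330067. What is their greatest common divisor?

19

gcd·lcm = product, so gcd = 3749271273/197330067 = 19.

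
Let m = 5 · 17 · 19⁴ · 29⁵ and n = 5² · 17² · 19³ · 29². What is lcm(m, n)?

max exponent per prime: 5² · 17² · 19⁴ · 29⁵ = 19312666667789525

19312666667789525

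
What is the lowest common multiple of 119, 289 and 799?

lcm(119, 289) = 119·289/gcd = 34391/17 = 2023
lcm(2023, 799) = 2023·799/gcd = 1616377/17 = 95081

95081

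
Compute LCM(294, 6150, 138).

294 = 2 · 3 · 7²; 6150 = 2 · 3 · 5² · 41; 138 = 2 · 3 · 23
lcm takes max exponent of each prime: 2 · 3 · 5² · 7² · 23 · 41 = 6931050

6931050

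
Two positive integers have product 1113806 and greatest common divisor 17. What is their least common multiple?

Since gcd(m,n)·lcm(m,n) = mn, lcm = 1113806/17 = 65518.

65518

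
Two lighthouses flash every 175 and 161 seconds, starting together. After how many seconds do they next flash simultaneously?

4025

175 = 5² · 7; 161 = 7 · 23
max exponents: 5² · 7 · 23 = 4025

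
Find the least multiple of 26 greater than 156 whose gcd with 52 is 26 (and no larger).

52 = 26·2. Any a with gcd(a, 52) = 26 is a multiple of 26, say 26s, with s coprime to 2.
Need s > 156/26, so s ≥ 7. First s ≥ 7 with gcd(s, 2) = 1 is s = 7. Thus a = 26·7 = 182.

182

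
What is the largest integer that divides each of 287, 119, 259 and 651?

7

gcd(287, 119): 287 = 2·119 + 49; 119 = 2·49 + 21; 49 = 2·21 + 7; 21 = 3·7 + 0 → 7
gcd(7, 259): 259 = 37·7 + 0 → 7
gcd(7, 651): 651 = 93·7 + 0 → 7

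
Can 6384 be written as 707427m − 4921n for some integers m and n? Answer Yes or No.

By Bézout, 707427m − 4921n = 6384 has integer solutions iff gcd(707427, 4921) | 6384.
Euclid: 707427 = 143·4921 + 3724; 4921 = 1·3724 + 1197; 3724 = 3·1197 + 133; 1197 = 9·133 + 0. gcd = 133; 6384 mod 133 = 0. Yes.

Yes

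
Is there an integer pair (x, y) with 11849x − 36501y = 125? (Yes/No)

Yes

gcd(11849, 36501): 36501 = 3·11849 + 954; 11849 = 12·954 + 401; 954 = 2·401 + 152; 401 = 2·152 + 97; 152 = 1·97 + 55; 97 = 1·55 + 42; 55 = 1·42 + 13; 42 = 3·13 + 3; 13 = 4·3 + 1; 3 = 3·1 + 0 → 1
1 divides 125, so a solution exists.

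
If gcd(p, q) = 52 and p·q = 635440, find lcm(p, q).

12220

gcd·lcm = product, so lcm = 635440/52 = 12220.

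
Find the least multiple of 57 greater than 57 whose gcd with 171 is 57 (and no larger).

gcd(t, 171) = 57 forces 57 | t; write t = 57s. Then gcd(57s, 57·3) = 57·gcd(s, 3), so need gcd(s, 3) = 1.
57s > 57 gives s ≥ 2. The least s ≥ 2 coprime to 3 is 2, so t = 57·2 = 114.

114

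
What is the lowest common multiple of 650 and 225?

650 = 2 · 5² · 13; 225 = 3² · 5²
max exponents: 2 · 3² · 5² · 13 = 5850

5850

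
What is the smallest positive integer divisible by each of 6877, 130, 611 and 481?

6877 = 13 · 23²; 130 = 2 · 5 · 13; 611 = 13 · 47; 481 = 13 · 37
lcm takes max exponent of each prime: 2 · 5 · 13 · 23² · 37 · 47 = 119591030

119591030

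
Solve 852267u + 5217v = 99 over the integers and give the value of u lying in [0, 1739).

gcd(852267, 5217) = 3 (Euclid: 852267 = 163·5217 + 1896; 5217 = 2·1896 + 1425; 1896 = 1·1425 + 471; 1425 = 3·471 + 12; 471 = 39·12 + 3; 12 = 4·3 + 0), and 3 | 99.
Extended Euclid: 852267·(432) + 5217·(-70573) = 3. Scale by 33: u₀ = 14256.
General solution u = u₀ + 1739t; reducing mod 1739 gives u = 344 (and v = -56197).

344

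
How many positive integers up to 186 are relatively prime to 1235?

Prime factors of 1235: 5, 13, 19. Count integers ≤ 186 divisible by none of them.
By inclusion–exclusion: 186 − ⌊186/5⌋ − ⌊186/13⌋ − ⌊186/19⌋ + ⌊186/65⌋ + ⌊186/95⌋ + ⌊186/247⌋ − ⌊186/1235⌋ = 129.

129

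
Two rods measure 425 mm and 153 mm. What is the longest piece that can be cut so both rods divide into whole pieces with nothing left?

17

425 = 5² · 17
153 = 3² · 17
Common: 17 = 17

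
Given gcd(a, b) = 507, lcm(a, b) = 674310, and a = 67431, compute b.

a·b = gcd·lcm = 507·674310 = 341875170, so b = 341875170/67431 = 5070.

5070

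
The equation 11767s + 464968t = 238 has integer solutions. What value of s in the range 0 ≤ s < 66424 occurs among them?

63658

Euclid: 464968 = 39·11767 + 6055; 11767 = 1·6055 + 5712; 6055 = 1·5712 + 343; 5712 = 16·343 + 224; 343 = 1·224 + 119; 224 = 1·119 + 105; 119 = 1·105 + 14; 105 = 7·14 + 7; 14 = 2·7 + 0 → gcd = 7; 238 = 7·34.
Back-substitution yields 11767·(31177) + 464968·(-789) = 7, so one solution is s = 31177·34 = 1060018, t = -789·34 = -26826.
Solutions in s differ by 464968/7 = 66424; the one in [0, 66424) is 1060018 mod 66424 = 63658.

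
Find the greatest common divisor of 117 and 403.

Euclid: 403 = 3·117 + 52; 117 = 2·52 + 13; 52 = 4·13 + 0. Last nonzero remainder: 13.

13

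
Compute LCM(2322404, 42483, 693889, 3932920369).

94814844255852

2322404 = 2² · 7² · 17² · 41; 42483 = 3 · 7² · 17²; 693889 = 7⁴ · 17²; 3932920369 = 7² · 17⁴ · 31²
lcm takes max exponent of each prime: 2² · 3 · 7⁴ · 17⁴ · 31² · 41 = 94814844255852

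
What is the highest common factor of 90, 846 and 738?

90 = 2 · 3² · 5; 846 = 2 · 3² · 47; 738 = 2 · 3² · 41
gcd takes min exponent of each prime: 2 · 3² = 18

18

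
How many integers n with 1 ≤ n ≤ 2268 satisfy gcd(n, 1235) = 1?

Prime factors of 1235: 5, 13, 19. Count integers ≤ 2268 divisible by none of them.
By inclusion–exclusion: 2268 − ⌊2268/5⌋ − ⌊2268/13⌋ − ⌊2268/19⌋ + ⌊2268/65⌋ + ⌊2268/95⌋ + ⌊2268/247⌋ − ⌊2268/1235⌋ = 1587.

1587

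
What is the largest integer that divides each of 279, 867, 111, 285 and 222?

3

gcd(279, 867): 867 = 3·279 + 30; 279 = 9·30 + 9; 30 = 3·9 + 3; 9 = 3·3 + 0 → 3
gcd(3, 111): 111 = 37·3 + 0 → 3
gcd(3, 285): 285 = 95·3 + 0 → 3
gcd(3, 222): 222 = 74·3 + 0 → 3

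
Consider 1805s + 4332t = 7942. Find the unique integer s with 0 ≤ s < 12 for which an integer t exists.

2

gcd(1805, 4332) = 361 (Euclid: 4332 = 2·1805 + 722; 1805 = 2·722 + 361; 722 = 2·361 + 0), and 361 | 7942.
Extended Euclid: 1805·(5) + 4332·(-2) = 361. Scale by 22: s₀ = 110.
General solution s = s₀ + 12k; reducing mod 12 gives s = 2 (and t = 1).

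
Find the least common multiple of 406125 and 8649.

390286125

gcd first: 406125 = 46·8649 + 8271; 8649 = 1·8271 + 378; 8271 = 21·378 + 333; 378 = 1·333 + 45; 333 = 7·45 + 18; 45 = 2·18 + 9; 18 = 2·9 + 0 → gcd = 9
lcm = 406125·8649/gcd = 3512575125/9 = 390286125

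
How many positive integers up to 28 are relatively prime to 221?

25

Prime factors of 221: 13, 17. Count integers ≤ 28 divisible by none of them.
By inclusion–exclusion: 28 − ⌊28/13⌋ − ⌊28/17⌋ + ⌊28/221⌋ = 25.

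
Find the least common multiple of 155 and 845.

155 = 5 · 31; 845 = 5 · 13²
max exponents: 5 · 13² · 31 = 26195

26195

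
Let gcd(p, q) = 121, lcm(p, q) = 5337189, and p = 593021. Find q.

Using pq = gcd(p,q)·lcm(p,q) = 121·5337189 = 645799869, we get q = 645799869/593021 = 1089.

1089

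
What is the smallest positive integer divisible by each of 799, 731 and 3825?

7730325

lcm(799, 731) = 799·731/gcd = 584069/17 = 34357
lcm(34357, 3825) = 34357·3825/gcd = 131415525/17 = 7730325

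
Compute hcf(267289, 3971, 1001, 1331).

11

gcd(267289, 3971): 267289 = 67·3971 + 1232; 3971 = 3·1232 + 275; 1232 = 4·275 + 132; 275 = 2·132 + 11; 132 = 12·11 + 0 → 11
gcd(11, 1001): 1001 = 91·11 + 0 → 11
gcd(11, 1331): 1331 = 121·11 + 0 → 11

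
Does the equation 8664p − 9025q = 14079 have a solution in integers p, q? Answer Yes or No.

Yes

By Bézout, 8664p − 9025q = 14079 has integer solutions iff gcd(8664, 9025) | 14079.
Euclid: 9025 = 1·8664 + 361; 8664 = 24·361 + 0. gcd = 361; 14079 mod 361 = 0. Yes.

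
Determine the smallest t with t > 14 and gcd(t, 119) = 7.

21

Multiples of 7 above 14: 7·3, 7·4, … . Need the cofactor coprime to 119/7 = 17.
Checking s = 3, 4, … the first with gcd(s, 17) = 1 is s = 3, giving 21.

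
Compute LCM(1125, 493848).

61731000

1125 = 3² · 5³; 493848 = 2³ · 3² · 19³
max exponents: 2³ · 3² · 5³ · 19³ = 61731000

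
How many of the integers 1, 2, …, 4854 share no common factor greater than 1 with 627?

Prime factors of 627: 3, 11, 19. Count integers ≤ 4854 divisible by none of them.
By inclusion–exclusion: 4854 − ⌊4854/3⌋ − ⌊4854/11⌋ − ⌊4854/19⌋ + ⌊4854/33⌋ + ⌊4854/57⌋ + ⌊4854/209⌋ − ⌊4854/627⌋ = 2788.

2788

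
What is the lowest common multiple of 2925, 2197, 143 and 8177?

2925 = 3² · 5² · 13; 2197 = 13³; 143 = 11 · 13; 8177 = 13 · 17 · 37
lcm takes max exponent of each prime: 3² · 5² · 11 · 13³ · 17 · 37 = 3420234675

3420234675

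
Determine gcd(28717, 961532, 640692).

28717 = 13 · 47²; 961532 = 2² · 11 · 13 · 41²; 640692 = 2² · 3² · 13 · 37²
gcd takes min exponent of each prime: 13 = 13

13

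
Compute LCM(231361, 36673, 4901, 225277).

62606055239

231361 = 13² · 37²; 36673 = 7 · 13² · 31; 4901 = 13² · 29; 225277 = 13² · 31 · 43
lcm takes max exponent of each prime: 7 · 13² · 29 · 31 · 37² · 43 = 62606055239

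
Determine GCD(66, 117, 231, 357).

66 = 2 · 3 · 11; 117 = 3² · 13; 231 = 3 · 7 · 11; 357 = 3 · 7 · 17
gcd takes min exponent of each prime: 3 = 3

3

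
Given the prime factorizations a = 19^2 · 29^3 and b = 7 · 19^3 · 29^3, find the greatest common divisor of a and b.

8804429

min exponent per shared prime: 19^2 · 29^3 = 8804429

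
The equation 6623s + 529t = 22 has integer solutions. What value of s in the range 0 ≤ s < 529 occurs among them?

254

gcd(6623, 529) = 1 (Euclid: 6623 = 12·529 + 275; 529 = 1·275 + 254; 275 = 1·254 + 21; 254 = 12·21 + 2; 21 = 10·2 + 1; 2 = 2·1 + 0), and 1 | 22.
Extended Euclid: 6623·(252) + 529·(-3155) = 1. Scale by 22: s₀ = 5544.
General solution s = s₀ + 529k; reducing mod 529 gives s = 254 (and t = -3180).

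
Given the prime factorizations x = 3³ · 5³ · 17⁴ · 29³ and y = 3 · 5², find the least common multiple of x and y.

6874853632875

max exponent per prime: 3³ · 5³ · 17⁴ · 29³ = 6874853632875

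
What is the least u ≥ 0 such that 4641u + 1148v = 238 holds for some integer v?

122

gcd(4641, 1148) = 7 (Euclid: 4641 = 4·1148 + 49; 1148 = 23·49 + 21; 49 = 2·21 + 7; 21 = 3·7 + 0), and 7 | 238.
Extended Euclid: 4641·(47) + 1148·(-190) = 7. Scale by 34: u₀ = 1598.
General solution u = u₀ + 164t; reducing mod 164 gives u = 122 (and v = -493).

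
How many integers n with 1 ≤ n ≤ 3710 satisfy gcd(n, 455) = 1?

2348

455 = 5·7·13. Inclusion–exclusion on these primes:
3710 − ⌊3710/5⌋ − ⌊3710/7⌋ − ⌊3710/13⌋ + ⌊3710/35⌋ + ⌊3710/65⌋ + ⌊3710/91⌋ − ⌊3710/455⌋ = 2348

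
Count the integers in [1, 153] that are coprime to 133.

133 = 7·19. Inclusion–exclusion on these primes:
153 − ⌊153/7⌋ − ⌊153/19⌋ + ⌊153/133⌋ = 125

125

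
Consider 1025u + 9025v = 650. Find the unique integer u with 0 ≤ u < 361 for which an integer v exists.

300

Reduce mod 9025: 1025u ≡ 650 (mod 9025). With g = gcd(1025, 9025) = 25 dividing 650, divide through: 41u ≡ 26 (mod 361).
Since gcd(41, 361) = 1, u ≡ 26·(41)⁻¹ ≡ 300 (mod 361). Smallest non-negative: 300.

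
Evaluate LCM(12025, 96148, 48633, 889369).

12025 = 5² · 13 · 37; 96148 = 2² · 13 · 43²; 48633 = 3 · 13 · 29 · 43; 889369 = 13 · 37 · 43²
lcm takes max exponent of each prime: 2² · 3 · 5² · 13 · 29 · 37 · 43² = 7737510300

7737510300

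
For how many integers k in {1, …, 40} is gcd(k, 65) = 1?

29

65 = 5·13. Inclusion–exclusion on these primes:
40 − ⌊40/5⌋ − ⌊40/13⌋ + ⌊40/65⌋ = 29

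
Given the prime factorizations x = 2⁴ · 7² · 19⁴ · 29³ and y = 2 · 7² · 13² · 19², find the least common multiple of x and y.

max exponent per prime: 2⁴ · 7² · 13² · 19⁴ · 29³ = 421125136547024

421125136547024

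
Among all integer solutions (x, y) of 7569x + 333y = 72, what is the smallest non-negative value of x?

Reduce mod 333: 7569x ≡ 72 (mod 333). With g = gcd(7569, 333) = 9 dividing 72, divide through: 841x ≡ 8 (mod 37).
Since gcd(841, 37) = 1, x ≡ 8·(841)⁻¹ ≡ 14 (mod 37). Smallest non-negative: 14.

14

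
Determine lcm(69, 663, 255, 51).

76245

lcm(69, 663) = 69·663/gcd = 45747/3 = 15249
lcm(15249, 255) = 15249·255/gcd = 3888495/51 = 76245
lcm(76245, 51) = 76245·51/gcd = 3888495/51 = 76245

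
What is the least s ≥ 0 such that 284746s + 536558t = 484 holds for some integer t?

8928

Euclid: 536558 = 1·284746 + 251812; 284746 = 1·251812 + 32934; 251812 = 7·32934 + 21274; 32934 = 1·21274 + 11660; 21274 = 1·11660 + 9614; 11660 = 1·9614 + 2046; 9614 = 4·2046 + 1430; 2046 = 1·1430 + 616; 1430 = 2·616 + 198; 616 = 3·198 + 22; 198 = 9·22 + 0 → gcd = 22; 484 = 22·22.
Back-substitution yields 284746·(2623) + 536558·(-1392) = 22, so one solution is s = 2623·22 = 57706, t = -1392·22 = -30624.
Solutions in s differ by 536558/22 = 24389; the one in [0, 24389) is 57706 mod 24389 = 8928.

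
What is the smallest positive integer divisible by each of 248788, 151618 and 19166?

248788 = 2² · 37 · 41²; 151618 = 2 · 41 · 43²; 19166 = 2 · 7 · 37²
lcm takes max exponent of each prime: 2² · 7 · 37² · 41² · 43² = 119142334108

119142334108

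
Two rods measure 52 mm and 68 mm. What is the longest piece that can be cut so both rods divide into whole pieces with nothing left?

4

Euclid: 68 = 1·52 + 16; 52 = 3·16 + 4; 16 = 4·4 + 0. Last nonzero remainder: 4.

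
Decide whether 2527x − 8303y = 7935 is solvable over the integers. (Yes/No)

gcd(2527, 8303): 8303 = 3·2527 + 722; 2527 = 3·722 + 361; 722 = 2·361 + 0 → 361
361 does not divide 7935, so a solution does not exist.

No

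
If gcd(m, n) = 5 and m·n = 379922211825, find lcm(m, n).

75984442365

For any two positive integers, gcd × lcm equals their product. Hence lcm = 379922211825 / 5 = 75984442365.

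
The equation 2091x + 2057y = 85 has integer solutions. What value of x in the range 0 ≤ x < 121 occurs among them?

gcd(2091, 2057) = 17 (Euclid: 2091 = 1·2057 + 34; 2057 = 60·34 + 17; 34 = 2·17 + 0), and 17 | 85.
Extended Euclid: 2091·(-60) + 2057·(61) = 17. Scale by 5: x₀ = -300.
General solution x = x₀ + 121t; reducing mod 121 gives x = 63 (and y = -64).

63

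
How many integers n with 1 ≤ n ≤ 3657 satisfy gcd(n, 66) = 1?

1108

66 = 2·3·11. Inclusion–exclusion on these primes:
3657 − ⌊3657/2⌋ − ⌊3657/3⌋ − ⌊3657/11⌋ + ⌊3657/6⌋ + ⌊3657/22⌋ + ⌊3657/33⌋ − ⌊3657/66⌋ = 1108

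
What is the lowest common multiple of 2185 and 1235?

28405

gcd first: 2185 = 1·1235 + 950; 1235 = 1·950 + 285; 950 = 3·285 + 95; 285 = 3·95 + 0 → gcd = 95
lcm = 2185·1235/gcd = 2698475/95 = 28405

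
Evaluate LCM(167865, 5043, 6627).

167865 = 3 · 5 · 19² · 31; 5043 = 3 · 41²; 6627 = 3 · 47²
lcm takes max exponent of each prime: 3 · 5 · 19² · 31 · 41² · 47² = 623337972585

623337972585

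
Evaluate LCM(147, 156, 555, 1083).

147 = 3 · 7²; 156 = 2² · 3 · 13; 555 = 3 · 5 · 37; 1083 = 3 · 19²
lcm takes max exponent of each prime: 2² · 3 · 5 · 7² · 13 · 19² · 37 = 510504540

510504540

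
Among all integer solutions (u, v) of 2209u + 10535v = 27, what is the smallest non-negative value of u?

gcd(2209, 10535) = 1 (Euclid: 10535 = 4·2209 + 1699; 2209 = 1·1699 + 510; 1699 = 3·510 + 169; 510 = 3·169 + 3; 169 = 56·3 + 1; 3 = 3·1 + 0), and 1 | 27.
Extended Euclid: 2209·(-3491) + 10535·(732) = 1. Scale by 27: u₀ = -94257.
General solution u = u₀ + 10535t; reducing mod 10535 gives u = 558 (and v = -117).

558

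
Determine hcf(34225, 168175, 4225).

25

gcd(34225, 168175): 168175 = 4·34225 + 31275; 34225 = 1·31275 + 2950; 31275 = 10·2950 + 1775; 2950 = 1·1775 + 1175; 1775 = 1·1175 + 600; 1175 = 1·600 + 575; 600 = 1·575 + 25; 575 = 23·25 + 0 → 25
gcd(25, 4225): 4225 = 169·25 + 0 → 25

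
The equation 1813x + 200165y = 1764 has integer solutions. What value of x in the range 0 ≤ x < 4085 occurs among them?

Reduce mod 200165: 1813x ≡ 1764 (mod 200165). With g = gcd(1813, 200165) = 49 dividing 1764, divide through: 37x ≡ 36 (mod 4085).
Since gcd(37, 4085) = 1, x ≡ 36·(37)⁻¹ ≡ 553 (mod 4085). Smallest non-negative: 553.

553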